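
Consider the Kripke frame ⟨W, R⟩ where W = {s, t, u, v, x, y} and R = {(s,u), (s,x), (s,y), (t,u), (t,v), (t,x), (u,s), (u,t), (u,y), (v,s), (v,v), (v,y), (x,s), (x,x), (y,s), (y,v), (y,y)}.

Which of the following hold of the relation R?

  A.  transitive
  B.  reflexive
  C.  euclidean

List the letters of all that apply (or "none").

none

(A) not transitive: s R u and u R s but not s R s.
(B) not reflexive: not s R s.
(C) not euclidean: s R u and s R x but not u R x.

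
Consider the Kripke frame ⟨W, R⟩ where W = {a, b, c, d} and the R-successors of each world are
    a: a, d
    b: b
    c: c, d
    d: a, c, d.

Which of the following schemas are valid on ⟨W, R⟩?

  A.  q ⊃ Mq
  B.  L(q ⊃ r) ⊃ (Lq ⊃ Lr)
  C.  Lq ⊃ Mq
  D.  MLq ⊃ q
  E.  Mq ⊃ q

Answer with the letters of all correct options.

A, B, C, D

R is reflexive: each world relates to itself.
R is symmetric: every R-edge is matched by its reverse.
R is serial: every world has an R-successor.
R is not a subset of the identity: a R d with a ≠ d.
(A) q ⊃ Mq (the dual of axiom T) characterises the reflexive frames. R is reflexive — valid.
(B) L(q ⊃ r) ⊃ (Lq ⊃ Lr) is axiom K, valid on every Kripke frame — valid.
(C) axiom D: valid iff R is serial. R is serial — valid.
(D) MLq ⊃ q is the dual of axiom B; it is valid on a frame exactly when R is symmetric. R is symmetric, so valid.
(E) Mq ⊃ q is valid only on frames where every R-edge is a self-loop. Here R ⊄ identity — not valid.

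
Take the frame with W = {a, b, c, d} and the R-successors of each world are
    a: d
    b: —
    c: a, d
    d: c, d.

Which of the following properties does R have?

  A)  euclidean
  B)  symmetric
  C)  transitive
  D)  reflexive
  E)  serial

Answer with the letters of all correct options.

none

(A) not euclidean: c R d and c R a but not d R a.
(B) not symmetric: a R d but not d R a.
(C) not transitive: a R d and d R c but not a R c.
(D) not reflexive: not a R a.
(E) not serial: b has no R-successor.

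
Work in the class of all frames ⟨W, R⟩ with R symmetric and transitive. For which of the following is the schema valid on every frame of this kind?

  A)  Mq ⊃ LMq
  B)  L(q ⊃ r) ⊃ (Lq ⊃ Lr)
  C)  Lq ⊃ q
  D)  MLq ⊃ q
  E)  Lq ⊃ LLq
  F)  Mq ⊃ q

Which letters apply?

A, B, D, E

A symmetric transitive relation is euclidean (uRv and uRw give vRu by symmetry, then vRw by transitivity).
(A) axiom 5: valid iff R is euclidean. Every such R is euclidean — valid.
(B) this is just K, valid on every normal frame.
(C) Lq ⊃ q (axiom T) characterises the reflexive frames. Such an R need not be reflexive — not valid.
(D) the dual of axiom B: valid iff R is symmetric. Every such R is symmetric — valid.
(E) axiom 4: valid iff R is transitive. Every such R is transitive — valid.
(F) Mq ⊃ q (the converse of T) corresponds to R being a subset of the identity. Such an R need not be a subset of the identity, so not valid.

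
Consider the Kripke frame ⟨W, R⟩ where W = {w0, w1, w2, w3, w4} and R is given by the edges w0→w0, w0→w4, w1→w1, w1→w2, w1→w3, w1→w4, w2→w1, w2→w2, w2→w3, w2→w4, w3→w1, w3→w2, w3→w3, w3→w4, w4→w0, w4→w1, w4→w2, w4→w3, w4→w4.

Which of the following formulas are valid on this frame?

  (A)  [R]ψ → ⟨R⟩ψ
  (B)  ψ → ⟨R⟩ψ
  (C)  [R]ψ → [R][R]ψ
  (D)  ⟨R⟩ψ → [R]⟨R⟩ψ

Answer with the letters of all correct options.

R is reflexive: each world relates to itself.
R is not transitive: w0 R w4 and w4 R w1 but not w0 R w1.
R is not euclidean: w4 R w0 and w4 R w1 but not w0 R w1.
R is serial: every world has an R-successor.
(A) [R]ψ → ⟨R⟩ψ is axiom D, which corresponds to seriality. R is serial — valid.
(B) ψ → ⟨R⟩ψ is the dual of axiom T, which corresponds to reflexivity. R is reflexive — valid.
(C) axiom 4: valid iff R is transitive. R is not transitive — not valid.
(D) ⟨R⟩ψ → [R]⟨R⟩ψ is axiom 5, which corresponds to the euclidean property. R is not euclidean — not valid.

A, B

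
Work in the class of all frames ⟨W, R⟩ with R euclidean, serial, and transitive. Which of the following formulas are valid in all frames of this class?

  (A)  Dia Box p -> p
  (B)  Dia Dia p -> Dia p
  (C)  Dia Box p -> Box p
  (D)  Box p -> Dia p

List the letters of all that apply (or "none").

B, C, D

(A) Dia Box p -> p is the dual of axiom B; it is valid on a frame exactly when R is symmetric. Such an R need not be symmetric, so not valid.
(B) Dia Dia p -> Dia p (the dual of axiom 4) characterises the transitive frames. Every such R is transitive — valid.
(C) Dia Box p -> Box p (the dual of axiom 5) characterises the euclidean frames. Every such R is euclidean — valid.
(D) axiom D: valid iff R is serial. Every such R is serial — valid.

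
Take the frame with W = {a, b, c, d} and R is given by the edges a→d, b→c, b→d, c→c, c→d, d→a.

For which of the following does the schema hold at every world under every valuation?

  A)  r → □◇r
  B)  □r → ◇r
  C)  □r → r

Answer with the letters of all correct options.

B

R is not reflexive: not a R a.
R is not symmetric: b R c but not c R b.
R is serial: every world has an R-successor.
(A) axiom B: valid iff R is symmetric. R is not symmetric — not valid.
(B) □r → ◇r is axiom D; it is valid on a frame exactly when R is serial. R is serial, so valid.
(C) axiom T: valid iff R is reflexive. R is not reflexive — not valid.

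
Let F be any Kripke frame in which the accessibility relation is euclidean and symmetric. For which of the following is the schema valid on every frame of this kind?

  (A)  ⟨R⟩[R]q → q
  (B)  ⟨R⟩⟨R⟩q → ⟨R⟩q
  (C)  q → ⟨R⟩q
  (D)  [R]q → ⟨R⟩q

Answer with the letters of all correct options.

A, B

A symmetric euclidean relation is transitive (uRv and vRw give vRu by symmetry, then uRw by the euclidean condition, applied at v).
(A) ⟨R⟩[R]q → q is the dual of axiom B, which corresponds to symmetry. Every such R is symmetric — valid.
(B) ⟨R⟩⟨R⟩q → ⟨R⟩q is the dual of axiom 4; it is valid on a frame exactly when R is transitive. Every such R is transitive, so valid.
(C) q → ⟨R⟩q is the dual of axiom T, which corresponds to reflexivity. Such an R need not be reflexive — not valid.
(D) [R]q → ⟨R⟩q is axiom D, which corresponds to seriality. Such an R need not be serial — not valid.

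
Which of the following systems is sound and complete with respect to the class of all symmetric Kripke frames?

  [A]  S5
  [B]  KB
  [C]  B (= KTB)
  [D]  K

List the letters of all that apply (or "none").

B

(A) S5 is determined by the class of reflexive, symmetric, and transitive frames.
(B) KB is determined by exactly this class.
(C) B (= KTB) is determined by the class of reflexive and symmetric frames.
(D) K is determined by the class of arbitrary frames.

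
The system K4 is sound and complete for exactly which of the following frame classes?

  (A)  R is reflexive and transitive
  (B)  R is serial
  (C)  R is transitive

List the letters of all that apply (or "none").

(A) this class determines S4, not K4.
(B) this class determines D, not K4.
(C) K4 is sound and complete for exactly this class.

C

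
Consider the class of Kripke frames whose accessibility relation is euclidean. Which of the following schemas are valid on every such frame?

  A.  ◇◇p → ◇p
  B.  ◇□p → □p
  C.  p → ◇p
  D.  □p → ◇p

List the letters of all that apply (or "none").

(A) ◇◇p → ◇p is the dual of axiom 4; it is valid on a frame exactly when R is transitive. Such an R need not be transitive, so not valid.
(B) the dual of axiom 5: valid iff R is euclidean. Every such R is euclidean — valid.
(C) p → ◇p is the dual of axiom T; it is valid on a frame exactly when R is reflexive. Such an R need not be reflexive, so not valid.
(D) □p → ◇p is axiom D, which corresponds to seriality. Such an R need not be serial — not valid.

B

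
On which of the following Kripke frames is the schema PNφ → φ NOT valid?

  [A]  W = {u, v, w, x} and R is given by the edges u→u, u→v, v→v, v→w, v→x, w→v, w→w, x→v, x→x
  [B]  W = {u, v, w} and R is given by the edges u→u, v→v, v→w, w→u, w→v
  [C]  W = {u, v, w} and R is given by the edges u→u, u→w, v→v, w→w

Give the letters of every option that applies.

The schema PNφ → φ is the dual of axiom B; it is valid on a frame iff R is symmetric.
(A) R is not symmetric (u R v but not v R u), so the schema fails here.
(B) R is not symmetric (w R u but not u R w), so the schema fails here.
(C) R is not symmetric (u R w but not w R u), so the schema fails here.

A, B, C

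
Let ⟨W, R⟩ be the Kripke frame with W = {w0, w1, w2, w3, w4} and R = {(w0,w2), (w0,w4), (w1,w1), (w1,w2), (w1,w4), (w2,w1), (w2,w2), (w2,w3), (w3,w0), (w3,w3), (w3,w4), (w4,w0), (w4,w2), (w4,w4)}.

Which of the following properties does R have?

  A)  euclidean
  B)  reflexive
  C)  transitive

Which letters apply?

(A) not euclidean: w0 R w2 and w0 R w4 but not w2 R w4.
(B) not reflexive: not w0 R w0.
(C) not transitive: w0 R w2 and w2 R w1 but not w0 R w1.

none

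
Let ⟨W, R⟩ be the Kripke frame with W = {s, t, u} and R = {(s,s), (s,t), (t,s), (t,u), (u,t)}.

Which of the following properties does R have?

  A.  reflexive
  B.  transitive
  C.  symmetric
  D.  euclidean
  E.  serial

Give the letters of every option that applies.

C, E

(A) not reflexive: not t R t.
(B) not transitive: s R t and t R u but not s R u.
(C) symmetric: every R-edge is matched by its reverse.
(D) not euclidean: t R s and t R u but not s R u.
(E) serial: every world has an R-successor.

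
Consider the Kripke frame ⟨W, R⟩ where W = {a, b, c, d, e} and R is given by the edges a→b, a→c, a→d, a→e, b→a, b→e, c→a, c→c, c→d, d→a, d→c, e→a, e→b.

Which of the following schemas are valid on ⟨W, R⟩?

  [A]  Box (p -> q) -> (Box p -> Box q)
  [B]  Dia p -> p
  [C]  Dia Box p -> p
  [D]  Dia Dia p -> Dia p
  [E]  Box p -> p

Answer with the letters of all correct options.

A, C

R is not reflexive: not a R a.
R is symmetric: every R-edge is matched by its reverse.
R is not transitive: a R b and b R a but not a R a.
R is not a subset of the identity: a R b with a ≠ b.
(A) this is just K, valid on every normal frame.
(B) Dia p -> p is the converse of T; it holds exactly when R ⊆ identity. Here R ⊄ identity — not valid.
(C) Dia Box p -> p is the dual of axiom B, which corresponds to symmetry. R is symmetric — valid.
(D) Dia Dia p -> Dia p is the dual of axiom 4, which corresponds to transitivity. R is not transitive — not valid.
(E) Box p -> p (axiom T) characterises the reflexive frames. R is not reflexive — not valid.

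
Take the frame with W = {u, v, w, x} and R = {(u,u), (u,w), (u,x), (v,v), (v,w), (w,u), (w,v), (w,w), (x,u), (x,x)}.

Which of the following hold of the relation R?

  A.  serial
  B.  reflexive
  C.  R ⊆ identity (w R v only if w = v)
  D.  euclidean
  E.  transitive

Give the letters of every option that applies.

(A) serial: every world has an R-successor.
(B) reflexive: each world relates to itself.
(C) not ⊆ identity: u R w with u ≠ w.
(D) not euclidean: u R w and u R x but not w R x.
(E) not transitive: u R w and w R v but not u R v.

A, B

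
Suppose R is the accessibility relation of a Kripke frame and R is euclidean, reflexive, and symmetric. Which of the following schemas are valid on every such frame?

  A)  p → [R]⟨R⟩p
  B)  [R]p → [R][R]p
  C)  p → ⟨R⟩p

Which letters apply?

A, B, C

A relation that is euclidean, reflexive, and symmetric is also serial and transitive.
(A) p → [R]⟨R⟩p (axiom B) characterises the symmetric frames. Every such R is symmetric — valid.
(B) [R]p → [R][R]p (axiom 4) characterises the transitive frames. Every such R is transitive — valid.
(C) p → ⟨R⟩p is the dual of axiom T; it is valid on a frame exactly when R is reflexive. Every such R is reflexive, so valid.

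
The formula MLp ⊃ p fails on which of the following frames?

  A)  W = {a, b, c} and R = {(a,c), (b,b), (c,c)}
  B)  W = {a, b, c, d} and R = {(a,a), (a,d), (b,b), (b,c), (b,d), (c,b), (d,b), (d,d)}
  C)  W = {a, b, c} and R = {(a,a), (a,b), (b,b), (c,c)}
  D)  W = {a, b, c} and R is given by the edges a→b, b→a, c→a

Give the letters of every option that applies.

A, B, C, D

The schema MLp ⊃ p is the dual of axiom B; it is valid on a frame iff R is symmetric.
(A) R is not symmetric (a R c but not c R a), so the schema fails here.
(B) R is not symmetric (a R d but not d R a), so the schema fails here.
(C) R is not symmetric (a R b but not b R a), so the schema fails here.
(D) R is not symmetric (c R a but not a R c), so the schema fails here.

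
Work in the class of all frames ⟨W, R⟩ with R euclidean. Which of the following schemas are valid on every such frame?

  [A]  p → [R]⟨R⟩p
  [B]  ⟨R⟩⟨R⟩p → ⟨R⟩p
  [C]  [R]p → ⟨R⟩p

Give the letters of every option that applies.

none

(A) p → [R]⟨R⟩p (axiom B) characterises the symmetric frames. Such an R need not be symmetric — not valid.
(B) ⟨R⟩⟨R⟩p → ⟨R⟩p (the dual of axiom 4) characterises the transitive frames. Such an R need not be transitive — not valid.
(C) [R]p → ⟨R⟩p is axiom D; it is valid on a frame exactly when R is serial. Such an R need not be serial, so not valid.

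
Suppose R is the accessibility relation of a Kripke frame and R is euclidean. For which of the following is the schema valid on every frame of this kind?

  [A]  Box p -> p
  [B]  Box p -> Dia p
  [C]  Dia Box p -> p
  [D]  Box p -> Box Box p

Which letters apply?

none

(A) Box p -> p is axiom T, which corresponds to reflexivity. Such an R need not be reflexive — not valid.
(B) Box p -> Dia p is axiom D; it is valid on a frame exactly when R is serial. Such an R need not be serial, so not valid.
(C) Dia Box p -> p is the dual of axiom B, which corresponds to symmetry. Such an R need not be symmetric — not valid.
(D) Box p -> Box Box p (axiom 4) characterises the transitive frames. Such an R need not be transitive — not valid.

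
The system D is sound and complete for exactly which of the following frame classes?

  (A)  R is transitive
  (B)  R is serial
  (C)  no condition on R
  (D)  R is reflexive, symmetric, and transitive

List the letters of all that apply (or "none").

(A) this class determines K4, not D.
(B) D is sound and complete for exactly this class.
(C) this class determines K, not D.
(D) this class determines S5, not D.

B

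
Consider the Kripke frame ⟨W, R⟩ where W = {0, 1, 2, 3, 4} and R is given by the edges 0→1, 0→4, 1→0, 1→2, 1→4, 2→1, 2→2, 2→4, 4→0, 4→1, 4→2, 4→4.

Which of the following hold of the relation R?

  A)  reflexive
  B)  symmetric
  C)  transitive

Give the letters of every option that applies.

B

(A) not reflexive: not 0 R 0.
(B) symmetric: every R-edge is matched by its reverse.
(C) not transitive: 0 R 1 and 1 R 0 but not 0 R 0.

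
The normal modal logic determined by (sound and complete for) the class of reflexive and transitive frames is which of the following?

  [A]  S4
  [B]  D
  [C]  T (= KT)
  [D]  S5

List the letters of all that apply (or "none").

(A) S4 is determined by exactly this class.
(B) D is determined by the class of serial frames.
(C) T (= KT) is determined by the class of reflexive frames.
(D) S5 is determined by the class of reflexive, symmetric, and transitive frames.

A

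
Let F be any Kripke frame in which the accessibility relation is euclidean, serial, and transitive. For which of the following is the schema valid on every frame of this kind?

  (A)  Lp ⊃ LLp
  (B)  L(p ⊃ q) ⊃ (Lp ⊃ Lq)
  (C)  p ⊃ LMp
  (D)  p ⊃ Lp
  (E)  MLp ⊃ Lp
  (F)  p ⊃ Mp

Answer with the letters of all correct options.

(A) axiom 4: valid iff R is transitive. Every such R is transitive — valid.
(B) L(p ⊃ q) ⊃ (Lp ⊃ Lq) is the K axiom; it holds on all frames — valid.
(C) p ⊃ LMp is axiom B, which corresponds to symmetry. Such an R need not be symmetric — not valid.
(D) p ⊃ Lp is valid only on frames where every R-edge is a self-loop. Such an R need not be a subset of the identity — not valid.
(E) the dual of axiom 5: valid iff R is euclidean. Every such R is euclidean — valid.
(F) p ⊃ Mp (the dual of axiom T) characterises the reflexive frames. Such an R need not be reflexive — not valid.

A, B, E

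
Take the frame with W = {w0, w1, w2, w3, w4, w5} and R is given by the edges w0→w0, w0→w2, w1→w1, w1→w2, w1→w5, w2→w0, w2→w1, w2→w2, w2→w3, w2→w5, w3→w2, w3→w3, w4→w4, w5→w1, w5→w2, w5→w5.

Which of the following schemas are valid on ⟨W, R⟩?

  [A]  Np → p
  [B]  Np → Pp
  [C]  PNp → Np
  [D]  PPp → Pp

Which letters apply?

R is reflexive: each world relates to itself.
R is not transitive: w0 R w2 and w2 R w1 but not w0 R w1.
R is not euclidean: w2 R w0 and w2 R w1 but not w0 R w1.
R is serial: every world has an R-successor.
(A) Np → p (axiom T) characterises the reflexive frames. R is reflexive — valid.
(B) Np → Pp (axiom D) characterises the serial frames. R is serial — valid.
(C) the dual of axiom 5: valid iff R is euclidean. R is not euclidean — not valid.
(D) PPp → Pp is the dual of axiom 4; it is valid on a frame exactly when R is transitive. R is not transitive, so not valid.

A, B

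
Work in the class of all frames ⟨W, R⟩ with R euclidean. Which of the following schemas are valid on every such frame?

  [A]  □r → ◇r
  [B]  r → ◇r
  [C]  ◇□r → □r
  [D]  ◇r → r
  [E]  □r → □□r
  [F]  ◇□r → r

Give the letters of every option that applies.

C

(A) axiom D: valid iff R is serial. Such an R need not be serial — not valid.
(B) r → ◇r (the dual of axiom T) characterises the reflexive frames. Such an R need not be reflexive — not valid.
(C) ◇□r → □r is the dual of axiom 5, which corresponds to the euclidean property. Every such R is euclidean — valid.
(D) ◇r → r is the converse of T; it holds exactly when R ⊆ identity. Such an R need not be a subset of the identity — not valid.
(E) □r → □□r is axiom 4; it is valid on a frame exactly when R is transitive. Such an R need not be transitive, so not valid.
(F) ◇□r → r (the dual of axiom B) characterises the symmetric frames. Such an R need not be symmetric — not valid.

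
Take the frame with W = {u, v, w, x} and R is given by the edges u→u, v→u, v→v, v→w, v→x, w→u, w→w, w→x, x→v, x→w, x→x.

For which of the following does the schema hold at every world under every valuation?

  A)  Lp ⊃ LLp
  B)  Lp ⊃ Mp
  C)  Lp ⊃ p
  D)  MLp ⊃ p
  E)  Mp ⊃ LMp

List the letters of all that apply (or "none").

R is reflexive: each world relates to itself.
R is not symmetric: v R u but not u R v.
R is not transitive: w R x and x R v but not w R v.
R is not euclidean: v R u and v R v but not u R v.
R is serial: every world has an R-successor.
(A) axiom 4: valid iff R is transitive. R is not transitive — not valid.
(B) axiom D: valid iff R is serial. R is serial — valid.
(C) Lp ⊃ p is axiom T, which corresponds to reflexivity. R is reflexive — valid.
(D) the dual of axiom B: valid iff R is symmetric. R is not symmetric — not valid.
(E) Mp ⊃ LMp (axiom 5) characterises the euclidean frames. R is not euclidean — not valid.

B, C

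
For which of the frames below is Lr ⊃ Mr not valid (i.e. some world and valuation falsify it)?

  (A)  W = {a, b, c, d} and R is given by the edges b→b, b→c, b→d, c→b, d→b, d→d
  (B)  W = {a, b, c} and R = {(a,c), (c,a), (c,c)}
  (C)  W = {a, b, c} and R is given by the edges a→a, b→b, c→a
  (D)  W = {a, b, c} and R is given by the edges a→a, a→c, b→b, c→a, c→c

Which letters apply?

The schema Lr ⊃ Mr is axiom D; it is valid on a frame iff R is serial.
(A) R is not serial (a has no R-successor), so the schema fails here.
(B) R is not serial (b has no R-successor), so the schema fails here.
(C) R is serial (every world has an R-successor), so the schema is valid here.
(D) R is serial (every world has an R-successor), so the schema is valid here.

A, B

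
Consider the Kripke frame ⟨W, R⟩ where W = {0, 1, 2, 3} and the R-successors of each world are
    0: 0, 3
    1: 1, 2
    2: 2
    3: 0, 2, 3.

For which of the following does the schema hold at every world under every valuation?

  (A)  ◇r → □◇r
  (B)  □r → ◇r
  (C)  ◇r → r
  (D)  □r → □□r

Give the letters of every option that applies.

B

R is not transitive: 0 R 3 and 3 R 2 but not 0 R 2.
R is not euclidean: 1 R 2 and 1 R 1 but not 2 R 1.
R is serial: every world has an R-successor.
R is not a subset of the identity: 0 R 3 with 0 ≠ 3.
(A) ◇r → □◇r is axiom 5; it is valid on a frame exactly when R is euclidean. R is not euclidean, so not valid.
(B) axiom D: valid iff R is serial. R is serial — valid.
(C) ◇r → r is the converse of T; it holds exactly when R ⊆ identity. Here R ⊄ identity — not valid.
(D) □r → □□r (axiom 4) characterises the transitive frames. R is not transitive — not valid.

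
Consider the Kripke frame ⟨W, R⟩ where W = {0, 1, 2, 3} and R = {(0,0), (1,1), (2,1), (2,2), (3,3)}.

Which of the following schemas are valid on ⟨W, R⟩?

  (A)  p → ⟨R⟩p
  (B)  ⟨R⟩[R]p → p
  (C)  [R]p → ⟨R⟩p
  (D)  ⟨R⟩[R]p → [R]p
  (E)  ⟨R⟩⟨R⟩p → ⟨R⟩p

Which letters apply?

R is reflexive: each world relates to itself.
R is not symmetric: 2 R 1 but not 1 R 2.
R is transitive: R is closed under composition.
R is not euclidean: 2 R 1 and 2 R 2 but not 1 R 2.
R is serial: every world has an R-successor.
(A) p → ⟨R⟩p is the dual of axiom T, which corresponds to reflexivity. R is reflexive — valid.
(B) ⟨R⟩[R]p → p (the dual of axiom B) characterises the symmetric frames. R is not symmetric — not valid.
(C) [R]p → ⟨R⟩p is axiom D; it is valid on a frame exactly when R is serial. R is serial, so valid.
(D) the dual of axiom 5: valid iff R is euclidean. R is not euclidean — not valid.
(E) ⟨R⟩⟨R⟩p → ⟨R⟩p is the dual of axiom 4, which corresponds to transitivity. R is transitive — valid.

A, C, E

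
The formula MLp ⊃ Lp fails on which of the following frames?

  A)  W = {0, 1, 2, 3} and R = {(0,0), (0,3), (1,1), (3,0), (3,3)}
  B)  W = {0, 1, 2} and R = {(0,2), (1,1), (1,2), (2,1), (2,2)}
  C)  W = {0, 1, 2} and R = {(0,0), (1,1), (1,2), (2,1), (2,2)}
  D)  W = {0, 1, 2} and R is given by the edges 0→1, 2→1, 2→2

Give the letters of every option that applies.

The schema MLp ⊃ Lp is the dual of axiom 5; it is valid on a frame iff R is euclidean.
(A) R is euclidean (any two R-successors of the same world are R-related), so the schema is valid here.
(B) R is euclidean (any two R-successors of the same world are R-related), so the schema is valid here.
(C) R is euclidean (any two R-successors of the same world are R-related), so the schema is valid here.
(D) R is not euclidean (2 R 1 and 2 R 2 but not 1 R 2), so the schema fails here.

D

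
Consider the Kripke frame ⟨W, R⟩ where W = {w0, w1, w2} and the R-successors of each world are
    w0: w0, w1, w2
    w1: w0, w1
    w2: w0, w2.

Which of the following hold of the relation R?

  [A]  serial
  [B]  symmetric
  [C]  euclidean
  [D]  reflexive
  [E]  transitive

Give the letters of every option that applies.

(A) serial: every world has an R-successor.
(B) symmetric: every R-edge is matched by its reverse.
(C) not euclidean: w0 R w1 and w0 R w2 but not w1 R w2.
(D) reflexive: each world relates to itself.
(E) not transitive: w1 R w0 and w0 R w2 but not w1 R w2.

A, B, D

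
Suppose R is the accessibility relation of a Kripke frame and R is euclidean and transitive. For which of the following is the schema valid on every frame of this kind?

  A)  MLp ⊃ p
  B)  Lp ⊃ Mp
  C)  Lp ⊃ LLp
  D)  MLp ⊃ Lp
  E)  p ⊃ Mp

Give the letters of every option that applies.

(A) the dual of axiom B: valid iff R is symmetric. Such an R need not be symmetric — not valid.
(B) Lp ⊃ Mp is axiom D, which corresponds to seriality. Such an R need not be serial — not valid.
(C) Lp ⊃ LLp (axiom 4) characterises the transitive frames. Every such R is transitive — valid.
(D) MLp ⊃ Lp (the dual of axiom 5) characterises the euclidean frames. Every such R is euclidean — valid.
(E) p ⊃ Mp is the dual of axiom T, which corresponds to reflexivity. Such an R need not be reflexive — not valid.

C, D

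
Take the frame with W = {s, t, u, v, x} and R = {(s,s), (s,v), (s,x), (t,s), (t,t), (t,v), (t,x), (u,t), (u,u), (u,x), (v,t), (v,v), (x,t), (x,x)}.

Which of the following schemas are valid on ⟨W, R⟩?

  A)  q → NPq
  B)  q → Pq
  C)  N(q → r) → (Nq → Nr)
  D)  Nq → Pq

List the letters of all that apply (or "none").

B, C, D

R is reflexive: each world relates to itself.
R is not symmetric: s R v but not v R s.
R is serial: every world has an R-successor.
(A) axiom B: valid iff R is symmetric. R is not symmetric — not valid.
(B) q → Pq is the dual of axiom T, which corresponds to reflexivity. R is reflexive — valid.
(C) N(q → r) → (Nq → Nr) is the K axiom; it holds on all frames — valid.
(D) Nq → Pq (axiom D) characterises the serial frames. R is serial — valid.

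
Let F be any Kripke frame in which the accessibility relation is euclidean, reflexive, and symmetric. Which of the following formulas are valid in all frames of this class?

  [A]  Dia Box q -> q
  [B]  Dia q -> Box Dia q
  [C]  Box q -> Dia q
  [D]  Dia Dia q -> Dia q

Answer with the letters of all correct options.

A, B, C, D

A relation that is euclidean, reflexive, and symmetric is also serial and transitive.
(A) Dia Box q -> q is the dual of axiom B; it is valid on a frame exactly when R is symmetric. Every such R is symmetric, so valid.
(B) axiom 5: valid iff R is euclidean. Every such R is euclidean — valid.
(C) Box q -> Dia q (axiom D) characterises the serial frames. Every such R is serial — valid.
(D) Dia Dia q -> Dia q is the dual of axiom 4, which corresponds to transitivity. Every such R is transitive — valid.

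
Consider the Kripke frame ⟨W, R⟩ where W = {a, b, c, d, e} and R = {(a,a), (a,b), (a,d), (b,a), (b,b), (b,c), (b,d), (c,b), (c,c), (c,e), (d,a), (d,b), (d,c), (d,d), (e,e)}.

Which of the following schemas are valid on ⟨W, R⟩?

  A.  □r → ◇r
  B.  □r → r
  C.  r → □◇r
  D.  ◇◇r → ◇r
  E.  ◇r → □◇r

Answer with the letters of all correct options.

A, B

R is reflexive: each world relates to itself.
R is not symmetric: c R e but not e R c.
R is not transitive: a R b and b R c but not a R c.
R is not euclidean: b R a and b R c but not a R c.
R is serial: every world has an R-successor.
(A) □r → ◇r (axiom D) characterises the serial frames. R is serial — valid.
(B) □r → r is axiom T; it is valid on a frame exactly when R is reflexive. R is reflexive, so valid.
(C) r → □◇r is axiom B, which corresponds to symmetry. R is not symmetric — not valid.
(D) ◇◇r → ◇r is the dual of axiom 4, which corresponds to transitivity. R is not transitive — not valid.
(E) ◇r → □◇r is axiom 5; it is valid on a frame exactly when R is euclidean. R is not euclidean, so not valid.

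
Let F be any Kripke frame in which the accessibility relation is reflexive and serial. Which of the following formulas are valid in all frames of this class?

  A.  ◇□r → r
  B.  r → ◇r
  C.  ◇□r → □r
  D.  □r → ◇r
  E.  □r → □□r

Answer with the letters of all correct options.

(A) ◇□r → r is the dual of axiom B; it is valid on a frame exactly when R is symmetric. Such an R need not be symmetric, so not valid.
(B) r → ◇r is the dual of axiom T; it is valid on a frame exactly when R is reflexive. Every such R is reflexive, so valid.
(C) the dual of axiom 5: valid iff R is euclidean. Such an R need not be euclidean — not valid.
(D) □r → ◇r is axiom D; it is valid on a frame exactly when R is serial. Every such R is serial, so valid.
(E) □r → □□r is axiom 4; it is valid on a frame exactly when R is transitive. Such an R need not be transitive, so not valid.

B, D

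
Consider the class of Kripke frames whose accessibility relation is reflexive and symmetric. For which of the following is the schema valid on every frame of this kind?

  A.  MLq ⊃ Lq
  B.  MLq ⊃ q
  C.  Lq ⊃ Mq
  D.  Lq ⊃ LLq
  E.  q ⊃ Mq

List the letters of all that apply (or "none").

Reflexive relations are serial.
(A) MLq ⊃ Lq (the dual of axiom 5) characterises the euclidean frames. Such an R need not be euclidean — not valid.
(B) MLq ⊃ q is the dual of axiom B, which corresponds to symmetry. Every such R is symmetric — valid.
(C) Lq ⊃ Mq is axiom D, which corresponds to seriality. Every such R is serial — valid.
(D) Lq ⊃ LLq is axiom 4; it is valid on a frame exactly when R is transitive. Such an R need not be transitive, so not valid.
(E) q ⊃ Mq is the dual of axiom T, which corresponds to reflexivity. Every such R is reflexive — valid.

B, C, E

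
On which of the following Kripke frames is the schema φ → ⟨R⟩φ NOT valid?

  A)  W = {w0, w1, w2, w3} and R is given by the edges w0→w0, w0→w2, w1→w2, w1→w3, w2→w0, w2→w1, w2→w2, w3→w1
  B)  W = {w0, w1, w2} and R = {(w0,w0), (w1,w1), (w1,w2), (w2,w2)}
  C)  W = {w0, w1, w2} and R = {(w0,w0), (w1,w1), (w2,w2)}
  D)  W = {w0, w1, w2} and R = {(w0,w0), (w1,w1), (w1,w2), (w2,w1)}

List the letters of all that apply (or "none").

A, D

The schema φ → ⟨R⟩φ is the dual of axiom T; it is valid on a frame iff R is reflexive.
(A) R is not reflexive (not w1 R w1), so the schema fails here.
(B) R is reflexive (each world relates to itself), so the schema is valid here.
(C) R is reflexive (each world relates to itself), so the schema is valid here.
(D) R is not reflexive (not w2 R w2), so the schema fails here.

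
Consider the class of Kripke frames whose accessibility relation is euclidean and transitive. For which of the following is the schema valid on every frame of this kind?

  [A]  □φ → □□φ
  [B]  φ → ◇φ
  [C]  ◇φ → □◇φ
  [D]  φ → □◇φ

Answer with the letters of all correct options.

(A) □φ → □□φ is axiom 4; it is valid on a frame exactly when R is transitive. Every such R is transitive, so valid.
(B) φ → ◇φ (the dual of axiom T) characterises the reflexive frames. Such an R need not be reflexive — not valid.
(C) ◇φ → □◇φ is axiom 5; it is valid on a frame exactly when R is euclidean. Every such R is euclidean, so valid.
(D) axiom B: valid iff R is symmetric. Such an R need not be symmetric — not valid.

A, C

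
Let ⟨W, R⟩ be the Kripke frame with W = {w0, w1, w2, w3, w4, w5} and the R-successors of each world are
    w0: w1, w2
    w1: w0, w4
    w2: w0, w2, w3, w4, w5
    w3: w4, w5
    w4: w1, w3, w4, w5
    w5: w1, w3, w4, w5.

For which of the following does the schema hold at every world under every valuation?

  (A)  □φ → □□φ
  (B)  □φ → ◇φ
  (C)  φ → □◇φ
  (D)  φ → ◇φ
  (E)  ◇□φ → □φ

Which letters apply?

R is not reflexive: not w0 R w0.
R is not symmetric: w2 R w3 but not w3 R w2.
R is not transitive: w0 R w1 and w1 R w0 but not w0 R w0.
R is not euclidean: w0 R w1 and w0 R w2 but not w1 R w2.
R is serial: every world has an R-successor.
(A) □φ → □□φ (axiom 4) characterises the transitive frames. R is not transitive — not valid.
(B) □φ → ◇φ (axiom D) characterises the serial frames. R is serial — valid.
(C) φ → □◇φ is axiom B, which corresponds to symmetry. R is not symmetric — not valid.
(D) φ → ◇φ (the dual of axiom T) characterises the reflexive frames. R is not reflexive — not valid.
(E) ◇□φ → □φ is the dual of axiom 5; it is valid on a frame exactly when R is euclidean. R is not euclidean, so not valid.

B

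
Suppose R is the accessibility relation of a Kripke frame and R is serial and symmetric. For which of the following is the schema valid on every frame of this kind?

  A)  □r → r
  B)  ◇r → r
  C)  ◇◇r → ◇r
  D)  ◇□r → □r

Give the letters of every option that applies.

none

(A) □r → r is axiom T, which corresponds to reflexivity. Such an R need not be reflexive — not valid.
(B) ◇r → r (the converse of T) corresponds to R being a subset of the identity. Such an R need not be a subset of the identity, so not valid.
(C) the dual of axiom 4: valid iff R is transitive. Such an R need not be transitive — not valid.
(D) ◇□r → □r is the dual of axiom 5; it is valid on a frame exactly when R is euclidean. Such an R need not be euclidean, so not valid.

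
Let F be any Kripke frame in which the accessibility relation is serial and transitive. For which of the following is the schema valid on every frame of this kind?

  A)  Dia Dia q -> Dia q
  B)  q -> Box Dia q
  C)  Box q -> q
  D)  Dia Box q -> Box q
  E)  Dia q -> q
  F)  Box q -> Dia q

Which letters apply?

(A) Dia Dia q -> Dia q (the dual of axiom 4) characterises the transitive frames. Every such R is transitive — valid.
(B) axiom B: valid iff R is symmetric. Such an R need not be symmetric — not valid.
(C) Box q -> q (axiom T) characterises the reflexive frames. Such an R need not be reflexive — not valid.
(D) Dia Box q -> Box q is the dual of axiom 5; it is valid on a frame exactly when R is euclidean. Such an R need not be euclidean, so not valid.
(E) Dia q -> q is valid only on frames where every R-edge is a self-loop. Such an R need not be a subset of the identity — not valid.
(F) Box q -> Dia q is axiom D, which corresponds to seriality. Every such R is serial — valid.

A, F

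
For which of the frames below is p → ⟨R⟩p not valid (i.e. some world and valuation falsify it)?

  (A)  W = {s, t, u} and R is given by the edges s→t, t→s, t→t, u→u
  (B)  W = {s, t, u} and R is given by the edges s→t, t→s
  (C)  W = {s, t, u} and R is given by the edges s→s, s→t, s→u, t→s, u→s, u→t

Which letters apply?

A, B, C

The schema p → ⟨R⟩p is the dual of axiom T; it is valid on a frame iff R is reflexive.
(A) R is not reflexive (not s R s), so the schema fails here.
(B) R is not reflexive (not s R s), so the schema fails here.
(C) R is not reflexive (not t R t), so the schema fails here.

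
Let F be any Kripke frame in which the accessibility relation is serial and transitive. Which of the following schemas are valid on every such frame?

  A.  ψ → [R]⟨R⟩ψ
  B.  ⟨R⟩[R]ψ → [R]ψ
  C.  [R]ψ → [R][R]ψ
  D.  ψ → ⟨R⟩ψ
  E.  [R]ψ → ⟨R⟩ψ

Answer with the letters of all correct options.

(A) ψ → [R]⟨R⟩ψ is axiom B; it is valid on a frame exactly when R is symmetric. Such an R need not be symmetric, so not valid.
(B) ⟨R⟩[R]ψ → [R]ψ is the dual of axiom 5; it is valid on a frame exactly when R is euclidean. Such an R need not be euclidean, so not valid.
(C) [R]ψ → [R][R]ψ (axiom 4) characterises the transitive frames. Every such R is transitive — valid.
(D) ψ → ⟨R⟩ψ is the dual of axiom T, which corresponds to reflexivity. Such an R need not be reflexive — not valid.
(E) [R]ψ → ⟨R⟩ψ is axiom D, which corresponds to seriality. Every such R is serial — valid.

C, E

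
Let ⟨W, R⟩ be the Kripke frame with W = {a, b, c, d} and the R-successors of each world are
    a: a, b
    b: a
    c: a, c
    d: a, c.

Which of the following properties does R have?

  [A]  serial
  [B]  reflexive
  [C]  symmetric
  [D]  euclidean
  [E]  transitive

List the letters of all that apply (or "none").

(A) serial: every world has an R-successor.
(B) not reflexive: not b R b.
(C) not symmetric: c R a but not a R c.
(D) not euclidean: c R a and c R c but not a R c.
(E) not transitive: b R a and a R b but not b R b.

A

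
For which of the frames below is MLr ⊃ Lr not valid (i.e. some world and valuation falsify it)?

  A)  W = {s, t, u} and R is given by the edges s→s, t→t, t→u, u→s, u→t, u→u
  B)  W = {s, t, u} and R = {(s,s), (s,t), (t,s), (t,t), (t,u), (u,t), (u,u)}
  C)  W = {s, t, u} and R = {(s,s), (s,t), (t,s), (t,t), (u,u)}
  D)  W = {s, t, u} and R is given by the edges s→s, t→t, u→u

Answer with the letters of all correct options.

A, B

The schema MLr ⊃ Lr is the dual of axiom 5; it is valid on a frame iff R is euclidean.
(A) R is not euclidean (u R s and u R t but not s R t), so the schema fails here.
(B) R is not euclidean (t R s and t R u but not s R u), so the schema fails here.
(C) R is euclidean (any two R-successors of the same world are R-related), so the schema is valid here.
(D) R is euclidean (any two R-successors of the same world are R-related), so the schema is valid here.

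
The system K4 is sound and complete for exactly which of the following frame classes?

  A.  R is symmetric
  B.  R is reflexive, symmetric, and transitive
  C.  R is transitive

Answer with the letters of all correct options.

C

(A) this class determines KB, not K4.
(B) this class determines S5, not K4.
(C) K4 is sound and complete for exactly this class.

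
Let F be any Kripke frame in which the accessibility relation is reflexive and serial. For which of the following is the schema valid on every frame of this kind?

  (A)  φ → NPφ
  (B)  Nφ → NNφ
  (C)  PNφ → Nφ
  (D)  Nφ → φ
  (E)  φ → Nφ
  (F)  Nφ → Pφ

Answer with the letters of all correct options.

(A) φ → NPφ is axiom B, which corresponds to symmetry. Such an R need not be symmetric — not valid.
(B) Nφ → NNφ (axiom 4) characterises the transitive frames. Such an R need not be transitive — not valid.
(C) the dual of axiom 5: valid iff R is euclidean. Such an R need not be euclidean — not valid.
(D) Nφ → φ (axiom T) characterises the reflexive frames. Every such R is reflexive — valid.
(E) φ → Nφ is equivalent to ◇p→p; it holds exactly when R ⊆ identity. Such an R need not be a subset of the identity — not valid.
(F) Nφ → Pφ (axiom D) characterises the serial frames. Every such R is serial — valid.

D, F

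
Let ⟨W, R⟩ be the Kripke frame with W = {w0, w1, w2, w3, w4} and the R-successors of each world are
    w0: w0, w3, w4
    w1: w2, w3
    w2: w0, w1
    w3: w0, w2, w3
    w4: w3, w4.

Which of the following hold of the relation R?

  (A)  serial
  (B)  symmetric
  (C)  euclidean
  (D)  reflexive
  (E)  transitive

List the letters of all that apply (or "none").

(A) serial: every world has an R-successor.
(B) not symmetric: w0 R w4 but not w4 R w0.
(C) not euclidean: w0 R w3 and w0 R w4 but not w3 R w4.
(D) not reflexive: not w1 R w1.
(E) not transitive: w0 R w3 and w3 R w2 but not w0 R w2.

A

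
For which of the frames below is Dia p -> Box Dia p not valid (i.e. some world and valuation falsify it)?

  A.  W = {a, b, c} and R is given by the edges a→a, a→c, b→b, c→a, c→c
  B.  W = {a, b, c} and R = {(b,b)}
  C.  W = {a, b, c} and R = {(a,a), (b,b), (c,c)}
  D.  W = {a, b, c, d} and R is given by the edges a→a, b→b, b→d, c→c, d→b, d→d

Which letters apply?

The schema Dia p -> Box Dia p is axiom 5; it is valid on a frame iff R is euclidean.
(A) R is euclidean (any two R-successors of the same world are R-related), so the schema is valid here.
(B) R is euclidean (any two R-successors of the same world are R-related), so the schema is valid here.
(C) R is euclidean (any two R-successors of the same world are R-related), so the schema is valid here.
(D) R is euclidean (any two R-successors of the same world are R-related), so the schema is valid here.

none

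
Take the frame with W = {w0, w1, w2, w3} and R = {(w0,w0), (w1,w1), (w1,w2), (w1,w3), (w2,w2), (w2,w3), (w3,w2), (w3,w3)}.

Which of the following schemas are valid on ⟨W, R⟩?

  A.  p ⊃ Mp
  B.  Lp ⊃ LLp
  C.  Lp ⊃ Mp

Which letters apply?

A, B, C

R is reflexive: each world relates to itself.
R is transitive: R is closed under composition.
R is serial: every world has an R-successor.
(A) p ⊃ Mp is the dual of axiom T, which corresponds to reflexivity. R is reflexive — valid.
(B) Lp ⊃ LLp is axiom 4, which corresponds to transitivity. R is transitive — valid.
(C) Lp ⊃ Mp (axiom D) characterises the serial frames. R is serial — valid.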